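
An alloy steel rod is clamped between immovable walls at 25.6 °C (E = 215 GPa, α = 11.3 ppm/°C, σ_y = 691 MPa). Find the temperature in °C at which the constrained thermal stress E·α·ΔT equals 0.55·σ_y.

182 °C

E·α·ΔT = 380.1 MPa ⇒ ΔT = 380.1 / (215.0×10³ × 11.3×10⁻⁶) = 156.4 K.
T = 25.6 + 156.4 = 182.0 °C.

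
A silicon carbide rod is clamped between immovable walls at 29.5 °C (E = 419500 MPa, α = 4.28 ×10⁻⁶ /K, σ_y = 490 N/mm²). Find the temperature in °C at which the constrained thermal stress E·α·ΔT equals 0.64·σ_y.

204 °C

E = 419500 MPa = 419.5 GPa.
σ_y = 490 N/mm² = 490.0 MPa.
E·α·ΔT = 313.6 MPa ⇒ ΔT = 313.6 / (419.5×10³ × 4.28×10⁻⁶) = 174.7 K.
T = 29.5 + 174.7 = 204.2 °C.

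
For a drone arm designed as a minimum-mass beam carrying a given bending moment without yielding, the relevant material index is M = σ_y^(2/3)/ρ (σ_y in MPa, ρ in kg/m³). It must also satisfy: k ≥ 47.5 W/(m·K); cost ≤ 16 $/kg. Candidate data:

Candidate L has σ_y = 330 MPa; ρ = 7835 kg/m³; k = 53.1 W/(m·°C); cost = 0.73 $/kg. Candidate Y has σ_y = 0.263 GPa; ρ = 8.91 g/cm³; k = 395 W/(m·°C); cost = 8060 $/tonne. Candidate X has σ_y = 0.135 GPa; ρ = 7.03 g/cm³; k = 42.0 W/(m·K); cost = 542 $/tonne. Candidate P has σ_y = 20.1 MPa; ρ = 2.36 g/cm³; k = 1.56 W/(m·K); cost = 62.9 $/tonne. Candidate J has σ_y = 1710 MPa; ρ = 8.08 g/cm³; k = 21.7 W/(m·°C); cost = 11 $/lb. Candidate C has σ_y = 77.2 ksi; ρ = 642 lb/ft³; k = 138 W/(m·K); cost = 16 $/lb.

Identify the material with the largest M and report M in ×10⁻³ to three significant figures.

Screen on constraints: k ≥ 47.5 W/(m·K); cost ≤ 16 $/kg. Survivors: candidate L, candidate Y.
Convert each candidate to consistent units, then evaluate M:
  candidate L: σ_y = 330.0 MPa, ρ = 7835 kg/m³
  candidate Y: σ_y = 263.0 MPa, ρ = 8910 kg/m³
  candidate L: M = 6.09×10⁻³
  candidate Y: M = 4.61×10⁻³
Highest index: candidate L.

candidate L, M = 6.09×10⁻³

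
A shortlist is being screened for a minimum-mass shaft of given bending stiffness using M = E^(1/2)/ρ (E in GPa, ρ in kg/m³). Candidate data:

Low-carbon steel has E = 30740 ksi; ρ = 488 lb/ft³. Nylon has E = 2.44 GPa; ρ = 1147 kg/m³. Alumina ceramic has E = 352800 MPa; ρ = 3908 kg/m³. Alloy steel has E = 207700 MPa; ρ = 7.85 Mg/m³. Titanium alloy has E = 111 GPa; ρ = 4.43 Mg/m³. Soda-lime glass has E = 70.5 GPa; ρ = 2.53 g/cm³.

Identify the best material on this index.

Convert each candidate to consistent units, then evaluate M:
  low-carbon steel: E = 211.9 GPa, ρ = 7817 kg/m³
  nylon: E = 2.440 GPa, ρ = 1147 kg/m³
  alumina ceramic: E = 352.8 GPa, ρ = 3908 kg/m³
  alloy steel: E = 207.7 GPa, ρ = 7850 kg/m³
  titanium alloy: E = 111.0 GPa, ρ = 4430 kg/m³
  soda-lime glass: E = 70.50 GPa, ρ = 2530 kg/m³
  alumina ceramic: M = 4.81×10⁻³
  soda-lime glass: M = 3.32×10⁻³
  titanium alloy: M = 2.38×10⁻³
  low-carbon steel: M = 1.86×10⁻³
  alloy steel: M = 1.84×10⁻³
  nylon: M = 1.36×10⁻³
Highest index: alumina ceramic.

alumina ceramic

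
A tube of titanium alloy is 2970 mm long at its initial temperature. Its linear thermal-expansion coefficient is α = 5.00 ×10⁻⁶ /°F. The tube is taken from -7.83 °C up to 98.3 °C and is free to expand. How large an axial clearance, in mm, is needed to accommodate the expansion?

2.84 mm

Convert α: 5.00×10⁻⁶/°F × (9/5) = 9.00×10⁻⁶/K.
ΔT = 98.3 − (-7.83) = 106.1 K.
ΔL = α·L₀·ΔT = 9.00×10⁻⁶ × 2970 mm × 106.1 K = 2.84 mm.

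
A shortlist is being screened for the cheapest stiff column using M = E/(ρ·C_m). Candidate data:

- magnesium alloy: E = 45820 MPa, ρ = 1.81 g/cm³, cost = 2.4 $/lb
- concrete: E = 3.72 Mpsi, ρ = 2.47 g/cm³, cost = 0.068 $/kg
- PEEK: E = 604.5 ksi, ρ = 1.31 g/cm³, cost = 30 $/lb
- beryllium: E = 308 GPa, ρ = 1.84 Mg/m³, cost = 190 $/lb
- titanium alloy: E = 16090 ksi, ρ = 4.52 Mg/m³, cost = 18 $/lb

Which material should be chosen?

concrete

In SI units:
  magnesium alloy: E = 45.82 GPa, ρ = 1810 kg/m³, cost = 5.291 $/kg
  concrete: E = 25.65 GPa, ρ = 2470 kg/m³, cost = 0.06800 $/kg
  PEEK: E = 4.168 GPa, ρ = 1310 kg/m³, cost = 66.14 $/kg
  beryllium: E = 308.0 GPa, ρ = 1840 kg/m³, cost = 418.9 $/kg
  titanium alloy: E = 110.9 GPa, ρ = 4520 kg/m³, cost = 39.68 $/kg
  concrete: M = 153 MN·m per $
  magnesium alloy: M = 4.78 MN·m per $
  titanium alloy: M = 0.618 MN·m per $
  beryllium: M = 0.400 MN·m per $
  PEEK: M = 0.0481 MN·m per $
Highest index: concrete.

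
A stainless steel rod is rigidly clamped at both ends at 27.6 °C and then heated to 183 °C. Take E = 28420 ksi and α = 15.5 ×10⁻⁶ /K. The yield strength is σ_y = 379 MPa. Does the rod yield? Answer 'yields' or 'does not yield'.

E = 28420 ksi = 195.9 GPa.
ΔT = 155.4 K. Constrained thermal stress σ = E·α·ΔT = 195.9×10³ MPa × 15.5×10⁻⁶ × 155.4 = 472 MPa (compressive).
Compare to σ_y = 379 MPa: σ ≥ σ_y, so it yields.

yields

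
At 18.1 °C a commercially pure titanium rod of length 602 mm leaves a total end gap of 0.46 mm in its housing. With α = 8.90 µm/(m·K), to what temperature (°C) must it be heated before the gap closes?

104 °C

α·L₀·ΔT = 0.46 mm ⇒ ΔT = 0.46 / (8.90×10⁻⁶ × 602.0) = 85.86 K.
T = 18.1 + 85.86 = 104.0 °C.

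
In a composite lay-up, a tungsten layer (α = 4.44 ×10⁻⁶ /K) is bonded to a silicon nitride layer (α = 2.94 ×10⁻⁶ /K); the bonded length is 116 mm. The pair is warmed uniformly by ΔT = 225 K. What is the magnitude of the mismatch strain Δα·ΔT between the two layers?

Δα = |4.44 − 2.94|×10⁻⁶/K = 1.50×10⁻⁶/K.
Mismatch strain = Δα·ΔT = 1.50×10⁻⁶ × 225.0 = 3.38×10⁻⁴.

3.38×10⁻⁴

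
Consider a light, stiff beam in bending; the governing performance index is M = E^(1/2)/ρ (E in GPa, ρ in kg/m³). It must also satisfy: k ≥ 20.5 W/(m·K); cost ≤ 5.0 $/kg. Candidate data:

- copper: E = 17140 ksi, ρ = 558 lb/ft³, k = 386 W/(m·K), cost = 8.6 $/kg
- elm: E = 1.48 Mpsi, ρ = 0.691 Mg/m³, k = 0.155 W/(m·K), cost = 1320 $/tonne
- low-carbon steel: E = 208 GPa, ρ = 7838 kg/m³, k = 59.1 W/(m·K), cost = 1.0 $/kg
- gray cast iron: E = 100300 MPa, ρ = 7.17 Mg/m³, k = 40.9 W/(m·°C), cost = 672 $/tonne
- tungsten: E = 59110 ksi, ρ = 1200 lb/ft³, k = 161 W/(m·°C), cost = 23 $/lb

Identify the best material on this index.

low-carbon steel

Screen on constraints: k ≥ 20.5 W/(m·K); cost ≤ 5.0 $/kg. Survivors: low-carbon steel, gray cast iron.
Convert each candidate to consistent units, then evaluate M:
  low-carbon steel: E = 208.0 GPa, ρ = 7838 kg/m³
  gray cast iron: E = 100.3 GPa, ρ = 7170 kg/m³
  low-carbon steel: M = 1.84×10⁻³
  gray cast iron: M = 1.40×10⁻³
The maximum is for low-carbon steel.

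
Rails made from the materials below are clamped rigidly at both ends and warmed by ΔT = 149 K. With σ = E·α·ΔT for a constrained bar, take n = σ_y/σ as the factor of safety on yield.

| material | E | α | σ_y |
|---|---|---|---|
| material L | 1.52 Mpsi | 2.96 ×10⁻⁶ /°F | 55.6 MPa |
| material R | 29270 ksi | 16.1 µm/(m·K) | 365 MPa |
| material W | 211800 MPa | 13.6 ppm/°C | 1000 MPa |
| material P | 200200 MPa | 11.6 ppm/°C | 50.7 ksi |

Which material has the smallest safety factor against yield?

material R

Converting E to GPa, α to ×10⁻⁶/K, σ_y to MPa, then σ and n for each:
  material L: E = 10.48, α = 5.33, σ_y = 55.60 → σ = 8.32 MPa, n = 6.68
  material R: E = 201.8, α = 16.1, σ_y = 365.0 → σ = 484 MPa, n = 0.754
  material W: E = 211.8, α = 13.6, σ_y = 1000 → σ = 429 MPa, n = 2.33
  material P: E = 200.2, α = 11.6, σ_y = 349.6 → σ = 346 MPa, n = 1.01
Material R has the lowest safety factor, n = 0.754.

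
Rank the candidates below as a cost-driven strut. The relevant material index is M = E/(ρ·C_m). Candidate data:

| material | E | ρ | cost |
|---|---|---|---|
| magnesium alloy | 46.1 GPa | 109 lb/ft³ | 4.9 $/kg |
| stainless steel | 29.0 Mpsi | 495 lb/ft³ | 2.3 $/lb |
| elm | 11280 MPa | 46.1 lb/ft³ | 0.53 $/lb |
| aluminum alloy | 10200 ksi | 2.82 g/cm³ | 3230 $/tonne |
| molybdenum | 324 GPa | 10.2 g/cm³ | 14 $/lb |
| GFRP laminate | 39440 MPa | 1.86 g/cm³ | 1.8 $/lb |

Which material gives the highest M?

In SI units:
  magnesium alloy: E = 46.10 GPa, ρ = 1746 kg/m³, cost = 4.900 $/kg
  stainless steel: E = 199.9 GPa, ρ = 7929 kg/m³, cost = 5.071 $/kg
  elm: E = 11.28 GPa, ρ = 738.5 kg/m³, cost = 1.168 $/kg
  aluminum alloy: E = 70.33 GPa, ρ = 2820 kg/m³, cost = 3.230 $/kg
  molybdenum: E = 324.0 GPa, ρ = 10200 kg/m³, cost = 30.86 $/kg
  GFRP laminate: E = 39.44 GPa, ρ = 1860 kg/m³, cost = 3.968 $/kg
  elm: M = 13.1 MN·m per $
  aluminum alloy: M = 7.72 MN·m per $
  magnesium alloy: M = 5.39 MN·m per $
  GFRP laminate: M = 5.34 MN·m per $
  stainless steel: M = 4.97 MN·m per $
  molybdenum: M = 1.03 MN·m per $
Elm has the largest M.

elm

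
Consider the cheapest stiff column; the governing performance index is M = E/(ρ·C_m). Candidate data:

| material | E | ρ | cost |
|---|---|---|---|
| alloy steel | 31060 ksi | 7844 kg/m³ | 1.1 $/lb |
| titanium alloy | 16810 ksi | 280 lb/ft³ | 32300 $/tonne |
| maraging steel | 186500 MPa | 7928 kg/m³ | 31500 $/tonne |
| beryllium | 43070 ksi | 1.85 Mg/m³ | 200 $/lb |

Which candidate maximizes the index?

In SI units:
  alloy steel: E = 214.2 GPa, ρ = 7844 kg/m³, cost = 2.425 $/kg
  titanium alloy: E = 115.9 GPa, ρ = 4485 kg/m³, cost = 32.30 $/kg
  maraging steel: E = 186.5 GPa, ρ = 7928 kg/m³, cost = 31.50 $/kg
  beryllium: E = 297.0 GPa, ρ = 1850 kg/m³, cost = 440.9 $/kg
  alloy steel: M = 11.3 MN·m per $
  titanium alloy: M = 0.800 MN·m per $
  maraging steel: M = 0.747 MN·m per $
  beryllium: M = 0.364 MN·m per $
Alloy steel ranks first.

alloy steel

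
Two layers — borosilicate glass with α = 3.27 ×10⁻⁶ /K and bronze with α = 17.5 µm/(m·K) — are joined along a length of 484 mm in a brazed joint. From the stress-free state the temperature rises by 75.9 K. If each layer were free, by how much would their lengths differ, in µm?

Δα = |3.27 − 17.5|×10⁻⁶/K = 14.2×10⁻⁶/K.
ΔL_mismatch = Δα·L·ΔT = 14.2×10⁻⁶ × 484.0 mm × 75.9 K = 523 µm.

523 µm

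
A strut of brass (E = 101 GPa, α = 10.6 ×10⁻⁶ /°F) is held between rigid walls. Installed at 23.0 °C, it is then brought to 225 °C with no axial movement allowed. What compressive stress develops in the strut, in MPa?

389 MPa

α = 10.6×10⁻⁶/°F × 9/5 = 19.1×10⁻⁶/K.
ΔT = 202.0 K. Constrained thermal stress σ = E·α·ΔT = 101.0×10³ MPa × 19.1×10⁻⁶ × 202.0 = 389 MPa (compressive).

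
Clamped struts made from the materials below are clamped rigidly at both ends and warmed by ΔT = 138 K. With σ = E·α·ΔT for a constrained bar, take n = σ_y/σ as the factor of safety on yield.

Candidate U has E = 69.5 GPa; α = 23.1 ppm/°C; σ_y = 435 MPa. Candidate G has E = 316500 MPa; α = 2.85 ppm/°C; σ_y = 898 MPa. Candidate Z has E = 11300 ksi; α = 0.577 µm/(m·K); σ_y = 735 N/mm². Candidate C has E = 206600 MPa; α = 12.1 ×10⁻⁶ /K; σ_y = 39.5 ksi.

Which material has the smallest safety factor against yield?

candidate C

With everything in SI (GPa, ×10⁻⁶/K, MPa):
  candidate U: E = 69.50, α = 23.1, σ_y = 435.0 → σ = 222 MPa, n = 1.96
  candidate G: E = 316.5, α = 2.85, σ_y = 898.0 → σ = 124 MPa, n = 7.21
  candidate Z: E = 77.91, α = 0.577, σ_y = 735.0 → σ = 6.20 MPa, n = 118
  candidate C: E = 206.6, α = 12.1, σ_y = 272.3 → σ = 345 MPa, n = 0.789
Candidate C has the lowest safety factor, n = 0.789.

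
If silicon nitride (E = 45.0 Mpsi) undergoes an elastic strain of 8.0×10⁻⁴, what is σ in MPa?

E = 45.0 Mpsi = 310.3 GPa.
σ = E·ε = 310300 MPa × 8.0×10⁻⁴ = 248 MPa.

248 MPa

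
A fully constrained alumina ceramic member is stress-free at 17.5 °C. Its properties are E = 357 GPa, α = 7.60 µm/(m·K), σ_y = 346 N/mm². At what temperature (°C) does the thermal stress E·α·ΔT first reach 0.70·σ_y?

σ_y = 346 N/mm² = 346.0 MPa.
E·α·ΔT = 242.2 MPa ⇒ ΔT = 242.2 / (357.0×10³ × 7.60×10⁻⁶) = 89.27 K.
T = 17.5 + 89.27 = 106.8 °C.

107 °C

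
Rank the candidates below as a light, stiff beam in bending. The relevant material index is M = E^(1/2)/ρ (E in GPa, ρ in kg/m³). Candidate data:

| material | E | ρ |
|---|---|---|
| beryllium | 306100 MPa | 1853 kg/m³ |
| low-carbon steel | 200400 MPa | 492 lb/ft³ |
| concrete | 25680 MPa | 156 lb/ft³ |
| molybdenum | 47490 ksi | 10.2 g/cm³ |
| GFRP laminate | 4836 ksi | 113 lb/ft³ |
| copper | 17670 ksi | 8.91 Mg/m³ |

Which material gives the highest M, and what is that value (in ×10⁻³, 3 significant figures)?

Convert each candidate to consistent units, then evaluate M:
  beryllium: E = 306.1 GPa, ρ = 1853 kg/m³
  low-carbon steel: E = 200.4 GPa, ρ = 7881 kg/m³
  concrete: E = 25.68 GPa, ρ = 2499 kg/m³
  molybdenum: E = 327.4 GPa, ρ = 10200 kg/m³
  GFRP laminate: E = 33.34 GPa, ρ = 1810 kg/m³
  copper: E = 121.8 GPa, ρ = 8910 kg/m³
  beryllium: M = 9.44×10⁻³
  GFRP laminate: M = 3.19×10⁻³
  concrete: M = 2.03×10⁻³
  low-carbon steel: M = 1.80×10⁻³
  molybdenum: M = 1.77×10⁻³
  copper: M = 1.24×10⁻³
Highest index: beryllium.

beryllium, M = 9.44×10⁻³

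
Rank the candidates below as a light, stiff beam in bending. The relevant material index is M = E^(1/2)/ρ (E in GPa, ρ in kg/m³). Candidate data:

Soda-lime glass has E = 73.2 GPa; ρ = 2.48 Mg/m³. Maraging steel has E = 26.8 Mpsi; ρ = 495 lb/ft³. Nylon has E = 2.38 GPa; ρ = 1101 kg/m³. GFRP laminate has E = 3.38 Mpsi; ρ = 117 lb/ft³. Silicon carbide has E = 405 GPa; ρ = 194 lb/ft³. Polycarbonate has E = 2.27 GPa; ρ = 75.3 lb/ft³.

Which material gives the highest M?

Normalizing units and computing the index:
  soda-lime glass: E = 73.20 GPa, ρ = 2480 kg/m³
  maraging steel: E = 184.8 GPa, ρ = 7929 kg/m³
  nylon: E = 2.380 GPa, ρ = 1101 kg/m³
  GFRP laminate: E = 23.30 GPa, ρ = 1874 kg/m³
  silicon carbide: E = 405.0 GPa, ρ = 3108 kg/m³
  polycarbonate: E = 2.270 GPa, ρ = 1206 kg/m³
  silicon carbide: M = 6.48×10⁻³
  soda-lime glass: M = 3.45×10⁻³
  GFRP laminate: M = 2.58×10⁻³
  maraging steel: M = 1.71×10⁻³
  nylon: M = 1.40×10⁻³
  polycarbonate: M = 1.25×10⁻³
Highest index: silicon carbide.

silicon carbide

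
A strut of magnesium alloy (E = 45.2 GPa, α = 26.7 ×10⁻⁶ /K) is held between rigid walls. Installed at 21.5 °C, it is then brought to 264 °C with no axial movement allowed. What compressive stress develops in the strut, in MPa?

ΔT = 242.5 K. Constrained thermal stress σ = E·α·ΔT = 45.20×10³ MPa × 26.7×10⁻⁶ × 242.5 = 293 MPa (compressive).

293 MPa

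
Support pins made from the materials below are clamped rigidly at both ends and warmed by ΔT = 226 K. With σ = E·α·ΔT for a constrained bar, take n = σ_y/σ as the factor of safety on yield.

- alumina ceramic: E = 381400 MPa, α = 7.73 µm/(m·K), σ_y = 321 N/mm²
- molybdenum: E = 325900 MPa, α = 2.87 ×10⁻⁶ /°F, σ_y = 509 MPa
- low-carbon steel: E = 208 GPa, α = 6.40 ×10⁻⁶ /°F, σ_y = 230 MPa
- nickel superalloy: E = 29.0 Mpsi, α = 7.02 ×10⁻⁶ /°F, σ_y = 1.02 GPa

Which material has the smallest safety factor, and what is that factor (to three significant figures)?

low-carbon steel, n = 0.425

In consistent units (E in GPa, α in ×10⁻⁶/K, σ_y in MPa):
  alumina ceramic: E = 381.4, α = 7.73, σ_y = 321.0 → σ = 666 MPa, n = 0.482
  molybdenum: E = 325.9, α = 5.17, σ_y = 509.0 → σ = 380 MPa, n = 1.34
  low-carbon steel: E = 208.0, α = 11.5, σ_y = 230.0 → σ = 542 MPa, n = 0.425
  nickel superalloy: E = 199.9, α = 12.6, σ_y = 1020 → σ = 571 MPa, n = 1.79
Low-carbon steel has the lowest safety factor, n = 0.425.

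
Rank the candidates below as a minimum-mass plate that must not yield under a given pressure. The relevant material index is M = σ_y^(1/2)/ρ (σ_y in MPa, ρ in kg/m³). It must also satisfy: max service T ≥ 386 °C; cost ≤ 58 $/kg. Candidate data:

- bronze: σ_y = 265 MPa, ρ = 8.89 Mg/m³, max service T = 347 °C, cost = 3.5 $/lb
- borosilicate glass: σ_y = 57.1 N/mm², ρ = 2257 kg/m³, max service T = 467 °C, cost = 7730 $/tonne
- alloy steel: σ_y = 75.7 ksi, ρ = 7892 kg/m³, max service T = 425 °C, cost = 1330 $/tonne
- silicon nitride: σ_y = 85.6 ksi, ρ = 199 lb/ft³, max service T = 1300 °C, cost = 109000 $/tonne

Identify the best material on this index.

borosilicate glass

Screen on constraints: max service T ≥ 386 °C; cost ≤ 58 $/kg. Survivors: borosilicate glass, alloy steel.
Normalizing units and computing the index:
  borosilicate glass: σ_y = 57.10 MPa, ρ = 2257 kg/m³
  alloy steel: σ_y = 521.9 MPa, ρ = 7892 kg/m³
  borosilicate glass: M = 3.35×10⁻³
  alloy steel: M = 2.89×10⁻³
Highest index: borosilicate glass.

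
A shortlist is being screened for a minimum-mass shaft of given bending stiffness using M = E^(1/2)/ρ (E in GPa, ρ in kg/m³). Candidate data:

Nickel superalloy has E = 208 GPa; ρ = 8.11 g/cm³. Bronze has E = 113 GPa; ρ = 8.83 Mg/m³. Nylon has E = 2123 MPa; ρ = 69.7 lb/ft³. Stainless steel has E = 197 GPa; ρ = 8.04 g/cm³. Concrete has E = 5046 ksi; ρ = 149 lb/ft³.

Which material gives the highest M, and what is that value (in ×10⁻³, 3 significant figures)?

Putting every candidate on a common basis:
  nickel superalloy: E = 208.0 GPa, ρ = 8110 kg/m³
  bronze: E = 113.0 GPa, ρ = 8830 kg/m³
  nylon: E = 2.123 GPa, ρ = 1116 kg/m³
  stainless steel: E = 197.0 GPa, ρ = 8040 kg/m³
  concrete: E = 34.79 GPa, ρ = 2387 kg/m³
  concrete: M = 2.47×10⁻³
  nickel superalloy: M = 1.78×10⁻³
  stainless steel: M = 1.75×10⁻³
  nylon: M = 1.31×10⁻³
  bronze: M = 1.20×10⁻³
Concrete ranks first.

concrete, M = 2.47×10⁻³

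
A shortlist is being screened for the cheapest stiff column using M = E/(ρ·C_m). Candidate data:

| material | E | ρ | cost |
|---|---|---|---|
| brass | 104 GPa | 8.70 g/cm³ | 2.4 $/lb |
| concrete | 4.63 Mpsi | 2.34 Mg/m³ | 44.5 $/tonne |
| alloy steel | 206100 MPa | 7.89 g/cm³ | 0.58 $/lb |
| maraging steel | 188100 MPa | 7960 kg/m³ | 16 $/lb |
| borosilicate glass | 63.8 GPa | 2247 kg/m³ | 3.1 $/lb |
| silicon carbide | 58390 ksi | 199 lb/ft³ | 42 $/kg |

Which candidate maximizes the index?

Normalizing units and computing the index:
  brass: E = 104.0 GPa, ρ = 8700 kg/m³, cost = 5.291 $/kg
  concrete: E = 31.92 GPa, ρ = 2340 kg/m³, cost = 0.04450 $/kg
  alloy steel: E = 206.1 GPa, ρ = 7890 kg/m³, cost = 1.279 $/kg
  maraging steel: E = 188.1 GPa, ρ = 7960 kg/m³, cost = 35.27 $/kg
  borosilicate glass: E = 63.80 GPa, ρ = 2247 kg/m³, cost = 6.834 $/kg
  silicon carbide: E = 402.6 GPa, ρ = 3188 kg/m³, cost = 42.00 $/kg
  concrete: M = 307 MN·m per $
  alloy steel: M = 20.4 MN·m per $
  borosilicate glass: M = 4.15 MN·m per $
  silicon carbide: M = 3.01 MN·m per $
  brass: M = 2.26 MN·m per $
  maraging steel: M = 0.670 MN·m per $
The maximum is for concrete.

concrete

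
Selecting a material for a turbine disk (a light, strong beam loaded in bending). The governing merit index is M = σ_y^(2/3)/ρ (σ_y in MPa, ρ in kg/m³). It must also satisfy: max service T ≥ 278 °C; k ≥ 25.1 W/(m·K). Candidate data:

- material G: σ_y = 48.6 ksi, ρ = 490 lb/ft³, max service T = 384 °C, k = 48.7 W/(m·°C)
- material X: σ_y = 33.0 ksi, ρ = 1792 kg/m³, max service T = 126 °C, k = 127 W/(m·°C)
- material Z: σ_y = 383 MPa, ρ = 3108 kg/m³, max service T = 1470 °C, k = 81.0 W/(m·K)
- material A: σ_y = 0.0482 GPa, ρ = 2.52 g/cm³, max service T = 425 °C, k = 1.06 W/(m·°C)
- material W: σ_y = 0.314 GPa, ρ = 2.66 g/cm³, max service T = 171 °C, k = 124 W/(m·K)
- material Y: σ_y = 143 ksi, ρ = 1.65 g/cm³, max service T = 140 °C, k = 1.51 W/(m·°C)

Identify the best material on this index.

material Z

Screen on constraints: max service T ≥ 278 °C; k ≥ 25.1 W/(m·K). Survivors: material G, material Z.
Normalizing units and computing the index:
  material G: σ_y = 335.1 MPa, ρ = 7849 kg/m³
  material Z: σ_y = 383.0 MPa, ρ = 3108 kg/m³
  material Z: M = 17.0×10⁻³
  material G: M = 6.15×10⁻³
Material Z has the largest M.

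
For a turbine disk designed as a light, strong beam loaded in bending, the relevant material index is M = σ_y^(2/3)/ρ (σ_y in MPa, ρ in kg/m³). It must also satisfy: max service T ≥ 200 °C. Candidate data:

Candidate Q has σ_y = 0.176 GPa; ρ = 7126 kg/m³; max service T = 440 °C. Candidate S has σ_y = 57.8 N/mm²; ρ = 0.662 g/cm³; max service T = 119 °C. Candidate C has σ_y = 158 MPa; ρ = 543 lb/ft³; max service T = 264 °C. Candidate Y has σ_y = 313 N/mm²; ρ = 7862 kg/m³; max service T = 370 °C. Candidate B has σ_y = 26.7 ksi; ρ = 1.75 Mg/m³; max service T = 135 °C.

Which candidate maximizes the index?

Screen on constraints: max service T ≥ 200 °C. Survivors: candidate Q, candidate C, candidate Y.
Convert each candidate to consistent units, then evaluate M:
  candidate Q: σ_y = 176.0 MPa, ρ = 7126 kg/m³
  candidate C: σ_y = 158.0 MPa, ρ = 8698 kg/m³
  candidate Y: σ_y = 313.0 MPa, ρ = 7862 kg/m³
  candidate Y: M = 5.86×10⁻³
  candidate Q: M = 4.41×10⁻³
  candidate C: M = 3.36×10⁻³
Candidate Y has the largest M.

candidate Y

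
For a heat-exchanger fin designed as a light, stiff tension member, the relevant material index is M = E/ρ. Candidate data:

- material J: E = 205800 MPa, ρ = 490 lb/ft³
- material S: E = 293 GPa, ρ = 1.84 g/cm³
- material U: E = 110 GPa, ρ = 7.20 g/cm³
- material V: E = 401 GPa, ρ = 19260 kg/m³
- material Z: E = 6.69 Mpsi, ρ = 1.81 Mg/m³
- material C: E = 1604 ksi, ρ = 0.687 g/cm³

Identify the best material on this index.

material S

Putting every candidate on a common basis:
  material J: E = 205.8 GPa, ρ = 7849 kg/m³
  material S: E = 293.0 GPa, ρ = 1840 kg/m³
  material U: E = 110.0 GPa, ρ = 7200 kg/m³
  material V: E = 401.0 GPa, ρ = 19260 kg/m³
  material Z: E = 46.13 GPa, ρ = 1810 kg/m³
  material C: E = 11.06 GPa, ρ = 687.0 kg/m³
  material S: M = 159 MN·m/kg
  material J: M = 26.2 MN·m/kg
  material Z: M = 25.5 MN·m/kg
  material V: M = 20.8 MN·m/kg
  material C: M = 16.1 MN·m/kg
  material U: M = 15.3 MN·m/kg
Material S ranks first.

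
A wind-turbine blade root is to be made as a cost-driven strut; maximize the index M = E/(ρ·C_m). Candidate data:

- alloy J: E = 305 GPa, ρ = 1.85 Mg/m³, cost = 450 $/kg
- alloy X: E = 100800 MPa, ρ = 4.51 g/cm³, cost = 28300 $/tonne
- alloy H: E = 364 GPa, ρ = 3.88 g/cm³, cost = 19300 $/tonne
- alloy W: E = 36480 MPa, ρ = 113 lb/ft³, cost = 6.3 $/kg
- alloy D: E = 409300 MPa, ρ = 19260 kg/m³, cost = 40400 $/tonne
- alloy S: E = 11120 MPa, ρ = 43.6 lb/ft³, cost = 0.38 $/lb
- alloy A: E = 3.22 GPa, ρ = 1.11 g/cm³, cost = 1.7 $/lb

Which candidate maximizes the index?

alloy S

Convert each candidate to consistent units, then evaluate M:
  alloy J: E = 305.0 GPa, ρ = 1850 kg/m³, cost = 450.0 $/kg
  alloy X: E = 100.8 GPa, ρ = 4510 kg/m³, cost = 28.30 $/kg
  alloy H: E = 364.0 GPa, ρ = 3880 kg/m³, cost = 19.30 $/kg
  alloy W: E = 36.48 GPa, ρ = 1810 kg/m³, cost = 6.300 $/kg
  alloy D: E = 409.3 GPa, ρ = 19260 kg/m³, cost = 40.40 $/kg
  alloy S: E = 11.12 GPa, ρ = 698.4 kg/m³, cost = 0.8377 $/kg
  alloy A: E = 3.220 GPa, ρ = 1110 kg/m³, cost = 3.748 $/kg
  alloy S: M = 19.0 MN·m per $
  alloy H: M = 4.86 MN·m per $
  alloy W: M = 3.20 MN·m per $
  alloy X: M = 0.790 MN·m per $
  alloy A: M = 0.774 MN·m per $
  alloy D: M = 0.526 MN·m per $
  alloy J: M = 0.366 MN·m per $
Alloy S ranks first.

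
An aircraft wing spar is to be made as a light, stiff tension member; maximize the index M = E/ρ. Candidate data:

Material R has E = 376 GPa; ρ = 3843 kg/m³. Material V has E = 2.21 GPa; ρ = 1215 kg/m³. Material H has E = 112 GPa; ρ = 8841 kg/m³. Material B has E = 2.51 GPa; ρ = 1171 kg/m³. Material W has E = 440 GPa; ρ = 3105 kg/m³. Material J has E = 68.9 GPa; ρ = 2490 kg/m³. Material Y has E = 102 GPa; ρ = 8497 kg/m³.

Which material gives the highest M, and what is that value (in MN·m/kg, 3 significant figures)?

Per-candidate index values:
  material W: M = 142 MN·m/kg
  material R: M = 97.8 MN·m/kg
  material J: M = 27.7 MN·m/kg
  material H: M = 12.7 MN·m/kg
  material Y: M = 12.0 MN·m/kg
  material B: M = 2.14 MN·m/kg
  material V: M = 1.82 MN·m/kg
Material W has the largest M.

material W, M = 142 MN·m/kg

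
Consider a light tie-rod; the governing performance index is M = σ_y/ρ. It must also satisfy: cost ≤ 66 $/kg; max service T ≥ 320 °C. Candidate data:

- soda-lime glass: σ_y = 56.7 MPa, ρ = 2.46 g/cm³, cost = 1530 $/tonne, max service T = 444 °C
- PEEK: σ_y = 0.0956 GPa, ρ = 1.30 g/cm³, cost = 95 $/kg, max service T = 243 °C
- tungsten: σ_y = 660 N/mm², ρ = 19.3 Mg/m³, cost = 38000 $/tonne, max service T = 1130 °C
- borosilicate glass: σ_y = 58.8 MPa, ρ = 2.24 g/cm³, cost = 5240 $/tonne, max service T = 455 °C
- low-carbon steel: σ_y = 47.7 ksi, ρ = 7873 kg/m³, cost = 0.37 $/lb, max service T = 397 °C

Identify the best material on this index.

Screen on constraints: cost ≤ 66 $/kg; max service T ≥ 320 °C. Survivors: soda-lime glass, tungsten, borosilicate glass, low-carbon steel.
Convert each candidate to consistent units, then evaluate M:
  soda-lime glass: σ_y = 56.70 MPa, ρ = 2460 kg/m³
  tungsten: σ_y = 660.0 MPa, ρ = 19300 kg/m³
  borosilicate glass: σ_y = 58.80 MPa, ρ = 2240 kg/m³
  low-carbon steel: σ_y = 328.9 MPa, ρ = 7873 kg/m³
  low-carbon steel: M = 41.8 kN·m/kg
  tungsten: M = 34.2 kN·m/kg
  borosilicate glass: M = 26.2 kN·m/kg
  soda-lime glass: M = 23.0 kN·m/kg
Low-carbon steel has the largest M.

low-carbon steel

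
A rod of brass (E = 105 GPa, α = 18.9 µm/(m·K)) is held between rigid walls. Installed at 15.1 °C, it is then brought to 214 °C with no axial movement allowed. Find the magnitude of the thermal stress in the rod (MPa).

395 MPa

ΔT = 198.9 K. Constrained thermal stress σ = E·α·ΔT = 105.0×10³ MPa × 18.9×10⁻⁶ × 198.9 = 395 MPa (compressive).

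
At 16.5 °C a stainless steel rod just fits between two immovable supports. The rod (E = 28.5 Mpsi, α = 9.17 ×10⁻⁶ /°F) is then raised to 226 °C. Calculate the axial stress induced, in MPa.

E = 28.5 Mpsi = 196.5 GPa.
α = 9.17×10⁻⁶/°F × 9/5 = 16.5×10⁻⁶/K.
ΔT = 209.5 K. Constrained thermal stress σ = E·α·ΔT = 196.5×10³ MPa × 16.5×10⁻⁶ × 209.5 = 680 MPa (compressive).

680 MPa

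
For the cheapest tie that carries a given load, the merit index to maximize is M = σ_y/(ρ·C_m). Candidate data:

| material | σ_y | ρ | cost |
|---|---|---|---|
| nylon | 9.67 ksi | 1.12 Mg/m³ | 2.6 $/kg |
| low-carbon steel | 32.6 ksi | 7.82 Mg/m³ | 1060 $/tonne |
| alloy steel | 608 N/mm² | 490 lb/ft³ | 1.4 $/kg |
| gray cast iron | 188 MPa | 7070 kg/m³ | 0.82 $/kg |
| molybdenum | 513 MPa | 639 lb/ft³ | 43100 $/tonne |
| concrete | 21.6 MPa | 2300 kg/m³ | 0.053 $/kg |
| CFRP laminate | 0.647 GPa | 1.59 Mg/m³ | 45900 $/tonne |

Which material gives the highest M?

Convert each candidate to consistent units, then evaluate M:
  nylon: σ_y = 66.67 MPa, ρ = 1120 kg/m³, cost = 2.600 $/kg
  low-carbon steel: σ_y = 224.8 MPa, ρ = 7820 kg/m³, cost = 1.060 $/kg
  alloy steel: σ_y = 608.0 MPa, ρ = 7849 kg/m³, cost = 1.400 $/kg
  gray cast iron: σ_y = 188.0 MPa, ρ = 7070 kg/m³, cost = 0.8200 $/kg
  molybdenum: σ_y = 513.0 MPa, ρ = 10240 kg/m³, cost = 43.10 $/kg
  concrete: σ_y = 21.60 MPa, ρ = 2300 kg/m³, cost = 0.05300 $/kg
  CFRP laminate: σ_y = 647.0 MPa, ρ = 1590 kg/m³, cost = 45.90 $/kg
  concrete: M = 177 kN·m per $
  alloy steel: M = 55.3 kN·m per $
  gray cast iron: M = 32.4 kN·m per $
  low-carbon steel: M = 27.1 kN·m per $
  nylon: M = 22.9 kN·m per $
  CFRP laminate: M = 8.87 kN·m per $
  molybdenum: M = 1.16 kN·m per $
The maximum is for concrete.

concrete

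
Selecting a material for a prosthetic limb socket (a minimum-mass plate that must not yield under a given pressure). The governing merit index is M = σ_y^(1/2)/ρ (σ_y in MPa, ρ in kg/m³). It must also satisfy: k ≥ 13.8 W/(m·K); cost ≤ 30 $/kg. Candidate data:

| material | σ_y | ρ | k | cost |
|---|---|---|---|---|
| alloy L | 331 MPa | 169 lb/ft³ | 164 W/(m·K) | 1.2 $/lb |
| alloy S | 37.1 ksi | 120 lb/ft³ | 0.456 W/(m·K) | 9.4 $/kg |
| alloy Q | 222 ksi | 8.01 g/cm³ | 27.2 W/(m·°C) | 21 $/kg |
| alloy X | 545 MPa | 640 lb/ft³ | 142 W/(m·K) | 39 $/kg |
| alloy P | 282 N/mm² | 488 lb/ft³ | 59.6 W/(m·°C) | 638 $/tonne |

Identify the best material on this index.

Screen on constraints: k ≥ 13.8 W/(m·K); cost ≤ 30 $/kg. Survivors: alloy L, alloy Q, alloy P.
In SI units:
  alloy L: σ_y = 331.0 MPa, ρ = 2707 kg/m³
  alloy Q: σ_y = 1531 MPa, ρ = 8010 kg/m³
  alloy P: σ_y = 282.0 MPa, ρ = 7817 kg/m³
  alloy L: M = 6.72×10⁻³
  alloy Q: M = 4.88×10⁻³
  alloy P: M = 2.15×10⁻³
Highest index: alloy L.

alloy L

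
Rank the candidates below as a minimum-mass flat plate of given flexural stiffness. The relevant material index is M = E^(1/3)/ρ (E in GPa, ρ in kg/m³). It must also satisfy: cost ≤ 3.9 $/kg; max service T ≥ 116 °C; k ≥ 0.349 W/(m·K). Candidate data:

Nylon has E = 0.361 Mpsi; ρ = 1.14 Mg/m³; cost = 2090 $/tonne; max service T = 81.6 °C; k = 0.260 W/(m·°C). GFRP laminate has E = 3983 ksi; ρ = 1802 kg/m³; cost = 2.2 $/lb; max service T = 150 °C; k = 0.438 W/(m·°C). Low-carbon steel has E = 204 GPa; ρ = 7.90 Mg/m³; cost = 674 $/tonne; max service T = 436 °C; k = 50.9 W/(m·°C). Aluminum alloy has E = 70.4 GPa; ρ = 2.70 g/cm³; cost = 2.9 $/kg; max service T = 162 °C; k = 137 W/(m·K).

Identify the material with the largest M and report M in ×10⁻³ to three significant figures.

aluminum alloy, M = 1.53×10⁻³

Screen on constraints: cost ≤ 3.9 $/kg; max service T ≥ 116 °C; k ≥ 0.349 W/(m·K). Survivors: low-carbon steel, aluminum alloy.
Convert each candidate to consistent units, then evaluate M:
  low-carbon steel: E = 204.0 GPa, ρ = 7900 kg/m³
  aluminum alloy: E = 70.40 GPa, ρ = 2700 kg/m³
  aluminum alloy: M = 1.53×10⁻³
  low-carbon steel: M = 0.745×10⁻³
The maximum is for aluminum alloy.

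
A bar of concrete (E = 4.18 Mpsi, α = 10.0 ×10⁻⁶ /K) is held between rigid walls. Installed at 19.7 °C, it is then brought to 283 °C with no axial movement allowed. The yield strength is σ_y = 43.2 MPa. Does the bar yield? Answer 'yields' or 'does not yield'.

E = 4.18 Mpsi = 28.82 GPa.
ΔT = 263.3 K. Constrained thermal stress σ = E·α·ΔT = 28.82×10³ MPa × 10.0×10⁻⁶ × 263.3 = 75.9 MPa (compressive).
Compare to σ_y = 43.2 MPa: σ ≥ σ_y, so it yields.

yields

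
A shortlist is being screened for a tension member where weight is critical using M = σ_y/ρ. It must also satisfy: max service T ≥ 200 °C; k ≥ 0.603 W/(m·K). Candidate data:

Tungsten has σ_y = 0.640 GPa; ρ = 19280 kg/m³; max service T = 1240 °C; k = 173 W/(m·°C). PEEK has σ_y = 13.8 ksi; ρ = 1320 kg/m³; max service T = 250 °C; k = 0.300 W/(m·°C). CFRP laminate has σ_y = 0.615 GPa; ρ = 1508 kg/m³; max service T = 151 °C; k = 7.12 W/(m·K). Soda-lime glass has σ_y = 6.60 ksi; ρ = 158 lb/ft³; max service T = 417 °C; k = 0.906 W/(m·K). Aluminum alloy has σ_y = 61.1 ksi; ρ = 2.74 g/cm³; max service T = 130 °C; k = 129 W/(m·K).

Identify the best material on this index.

Screen on constraints: max service T ≥ 200 °C; k ≥ 0.603 W/(m·K). Survivors: tungsten, soda-lime glass.
In SI units:
  tungsten: σ_y = 640.0 MPa, ρ = 19280 kg/m³
  soda-lime glass: σ_y = 45.51 MPa, ρ = 2531 kg/m³
  tungsten: M = 33.2 kN·m/kg
  soda-lime glass: M = 18.0 kN·m/kg
Tungsten ranks first.

tungsten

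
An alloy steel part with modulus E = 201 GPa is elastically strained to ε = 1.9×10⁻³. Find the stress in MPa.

σ = E·ε = 201000 MPa × 1.9×10⁻³ = 382 MPa.

382 MPa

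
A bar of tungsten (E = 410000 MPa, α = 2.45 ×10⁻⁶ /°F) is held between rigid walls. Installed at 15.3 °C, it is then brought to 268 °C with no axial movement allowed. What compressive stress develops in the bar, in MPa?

457 MPa

E = 410000 MPa = 410.0 GPa.
α = 2.45×10⁻⁶/°F × 9/5 = 4.41×10⁻⁶/K.
ΔT = 252.7 K. Constrained thermal stress σ = E·α·ΔT = 410.0×10³ MPa × 4.41×10⁻⁶ × 252.7 = 457 MPa (compressive).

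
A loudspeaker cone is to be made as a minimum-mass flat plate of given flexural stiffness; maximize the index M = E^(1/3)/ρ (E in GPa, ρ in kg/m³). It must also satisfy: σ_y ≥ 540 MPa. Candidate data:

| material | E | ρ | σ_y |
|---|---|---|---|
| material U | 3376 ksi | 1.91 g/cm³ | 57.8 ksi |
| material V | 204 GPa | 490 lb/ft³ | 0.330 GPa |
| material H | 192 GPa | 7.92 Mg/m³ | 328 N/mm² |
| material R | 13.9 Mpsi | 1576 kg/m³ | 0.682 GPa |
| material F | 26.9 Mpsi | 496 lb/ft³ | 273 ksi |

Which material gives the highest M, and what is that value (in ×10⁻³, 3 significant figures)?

Screen on constraints: σ_y ≥ 540 MPa. Survivors: material R, material F.
Normalizing units and computing the index:
  material R: E = 95.84 GPa, ρ = 1576 kg/m³
  material F: E = 185.5 GPa, ρ = 7945 kg/m³
  material R: M = 2.90×10⁻³
  material F: M = 0.718×10⁻³
Material R ranks first.

material R, M = 2.90×10⁻³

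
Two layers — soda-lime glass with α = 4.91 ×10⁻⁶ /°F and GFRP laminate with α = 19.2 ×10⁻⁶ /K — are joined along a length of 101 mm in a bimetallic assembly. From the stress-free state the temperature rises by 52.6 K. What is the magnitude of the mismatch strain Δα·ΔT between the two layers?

soda-lime glass: α = 4.91×10⁻⁶/°F × 9/5 = 8.84×10⁻⁶/K.
Δα = |8.84 − 19.2|×10⁻⁶/K = 10.4×10⁻⁶/K.
Mismatch strain = Δα·ΔT = 10.4×10⁻⁶ × 52.6 = 5.45×10⁻⁴.

5.45×10⁻⁴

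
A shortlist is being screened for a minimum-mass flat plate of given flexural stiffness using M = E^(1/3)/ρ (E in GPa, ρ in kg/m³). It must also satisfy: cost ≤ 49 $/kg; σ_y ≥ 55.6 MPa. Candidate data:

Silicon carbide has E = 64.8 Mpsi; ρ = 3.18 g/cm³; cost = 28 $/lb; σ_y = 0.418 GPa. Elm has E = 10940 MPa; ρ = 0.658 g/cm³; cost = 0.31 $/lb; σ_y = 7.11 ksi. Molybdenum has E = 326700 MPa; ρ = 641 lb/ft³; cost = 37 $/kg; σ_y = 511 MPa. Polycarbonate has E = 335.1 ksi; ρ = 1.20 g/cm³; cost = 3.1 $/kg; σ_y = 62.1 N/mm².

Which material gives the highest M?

Screen on constraints: cost ≤ 49 $/kg; σ_y ≥ 55.6 MPa. Survivors: molybdenum, polycarbonate.
Normalizing units and computing the index:
  molybdenum: E = 326.7 GPa, ρ = 10270 kg/m³
  polycarbonate: E = 2.310 GPa, ρ = 1200 kg/m³
  polycarbonate: M = 1.10×10⁻³
  molybdenum: M = 0.671×10⁻³
Polycarbonate has the largest M.

polycarbonate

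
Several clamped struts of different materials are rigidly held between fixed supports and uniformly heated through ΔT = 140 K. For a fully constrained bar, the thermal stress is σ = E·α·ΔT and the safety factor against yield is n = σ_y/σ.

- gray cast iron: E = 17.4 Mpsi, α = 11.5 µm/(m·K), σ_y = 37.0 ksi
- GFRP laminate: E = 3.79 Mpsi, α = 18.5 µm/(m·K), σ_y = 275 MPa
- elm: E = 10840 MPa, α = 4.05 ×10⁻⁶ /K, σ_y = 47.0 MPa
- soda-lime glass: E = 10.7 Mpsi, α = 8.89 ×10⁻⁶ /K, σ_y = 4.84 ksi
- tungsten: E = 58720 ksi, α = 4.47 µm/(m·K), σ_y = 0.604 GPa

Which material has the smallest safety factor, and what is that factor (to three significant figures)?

Converting E to GPa, α to ×10⁻⁶/K, σ_y to MPa, then σ and n for each:
  gray cast iron: E = 120.0, α = 11.5, σ_y = 255.1 → σ = 193 MPa, n = 1.32
  GFRP laminate: E = 26.13, α = 18.5, σ_y = 275.0 → σ = 67.7 MPa, n = 4.06
  elm: E = 10.84, α = 4.05, σ_y = 47.00 → σ = 6.15 MPa, n = 7.65
  soda-lime glass: E = 73.77, α = 8.89, σ_y = 33.37 → σ = 91.8 MPa, n = 0.363
  tungsten: E = 404.9, α = 4.47, σ_y = 604.0 → σ = 253 MPa, n = 2.38
Smallest n: soda-lime glass with n = 0.363.

soda-lime glass, n = 0.363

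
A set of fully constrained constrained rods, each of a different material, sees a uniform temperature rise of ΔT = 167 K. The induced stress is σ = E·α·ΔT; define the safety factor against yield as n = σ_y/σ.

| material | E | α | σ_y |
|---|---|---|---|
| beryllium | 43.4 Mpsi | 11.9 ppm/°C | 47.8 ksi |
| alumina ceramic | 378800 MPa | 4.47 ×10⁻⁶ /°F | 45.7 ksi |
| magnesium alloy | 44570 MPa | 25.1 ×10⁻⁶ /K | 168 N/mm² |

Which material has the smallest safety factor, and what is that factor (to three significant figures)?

In consistent units (E in GPa, α in ×10⁻⁶/K, σ_y in MPa):
  beryllium: E = 299.2, α = 11.9, σ_y = 329.6 → σ = 595 MPa, n = 0.554
  alumina ceramic: E = 378.8, α = 8.05, σ_y = 315.1 → σ = 509 MPa, n = 0.619
  magnesium alloy: E = 44.57, α = 25.1, σ_y = 168.0 → σ = 187 MPa, n = 0.899
The minimum is beryllium at n = 0.554.

beryllium, n = 0.554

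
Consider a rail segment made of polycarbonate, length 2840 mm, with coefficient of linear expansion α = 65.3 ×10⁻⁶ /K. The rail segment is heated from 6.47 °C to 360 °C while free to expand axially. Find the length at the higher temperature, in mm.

ΔT = 360 − 6.47 = 353.5 K.
ΔL = α·L₀·ΔT = 65.3×10⁻⁶ × 2840 mm × 353.5 K = 65.6 mm.
L = L₀ + ΔL = 2840 + 65.6 = 2905.6 mm.

2905.6 mm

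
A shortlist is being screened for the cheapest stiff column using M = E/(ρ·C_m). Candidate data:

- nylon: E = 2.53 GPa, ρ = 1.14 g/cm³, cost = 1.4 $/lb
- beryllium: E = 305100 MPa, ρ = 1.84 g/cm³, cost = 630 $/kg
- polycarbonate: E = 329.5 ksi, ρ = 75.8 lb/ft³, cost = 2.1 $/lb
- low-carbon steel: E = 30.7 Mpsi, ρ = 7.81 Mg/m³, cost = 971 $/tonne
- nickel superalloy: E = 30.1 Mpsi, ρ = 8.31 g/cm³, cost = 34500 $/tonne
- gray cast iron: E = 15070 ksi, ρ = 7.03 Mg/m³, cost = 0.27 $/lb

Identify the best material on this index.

low-carbon steel

Normalizing units and computing the index:
  nylon: E = 2.530 GPa, ρ = 1140 kg/m³, cost = 3.086 $/kg
  beryllium: E = 305.1 GPa, ρ = 1840 kg/m³, cost = 630.0 $/kg
  polycarbonate: E = 2.272 GPa, ρ = 1214 kg/m³, cost = 4.630 $/kg
  low-carbon steel: E = 211.7 GPa, ρ = 7810 kg/m³, cost = 0.9710 $/kg
  nickel superalloy: E = 207.5 GPa, ρ = 8310 kg/m³, cost = 34.50 $/kg
  gray cast iron: E = 103.9 GPa, ρ = 7030 kg/m³, cost = 0.5952 $/kg
  low-carbon steel: M = 27.9 MN·m per $
  gray cast iron: M = 24.8 MN·m per $
  nickel superalloy: M = 0.724 MN·m per $
  nylon: M = 0.719 MN·m per $
  polycarbonate: M = 0.404 MN·m per $
  beryllium: M = 0.263 MN·m per $
The maximum is for low-carbon steel.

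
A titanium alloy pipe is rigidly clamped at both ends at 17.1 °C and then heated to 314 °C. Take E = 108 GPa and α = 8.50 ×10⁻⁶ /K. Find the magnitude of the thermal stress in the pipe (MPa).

ΔT = 296.9 K. Constrained thermal stress σ = E·α·ΔT = 108.0×10³ MPa × 8.50×10⁻⁶ × 296.9 = 273 MPa (compressive).

273 MPa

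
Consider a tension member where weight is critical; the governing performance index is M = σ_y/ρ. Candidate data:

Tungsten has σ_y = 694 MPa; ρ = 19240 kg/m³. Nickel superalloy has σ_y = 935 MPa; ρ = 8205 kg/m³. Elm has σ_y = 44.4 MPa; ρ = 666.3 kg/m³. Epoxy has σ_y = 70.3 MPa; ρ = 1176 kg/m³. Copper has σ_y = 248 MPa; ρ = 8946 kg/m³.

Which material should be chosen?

nickel superalloy

Computing M directly (units already consistent):
  nickel superalloy: M = 114 kN·m/kg
  elm: M = 66.6 kN·m/kg
  epoxy: M = 59.8 kN·m/kg
  tungsten: M = 36.1 kN·m/kg
  copper: M = 27.7 kN·m/kg
Nickel superalloy ranks first.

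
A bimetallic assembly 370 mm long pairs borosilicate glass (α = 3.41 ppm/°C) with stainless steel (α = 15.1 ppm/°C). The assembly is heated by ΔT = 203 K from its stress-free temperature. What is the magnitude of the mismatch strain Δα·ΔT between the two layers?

2.37×10⁻³

Δα = |3.41 − 15.1|×10⁻⁶/K = 11.7×10⁻⁶/K.
Mismatch strain = Δα·ΔT = 11.7×10⁻⁶ × 203.0 = 2.37×10⁻³.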